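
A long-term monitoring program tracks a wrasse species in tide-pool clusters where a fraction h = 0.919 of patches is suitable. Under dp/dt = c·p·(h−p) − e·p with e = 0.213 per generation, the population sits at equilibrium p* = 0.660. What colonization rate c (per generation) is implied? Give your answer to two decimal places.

At equilibrium c(h−p*) = e, so c = e/(h−p*).
c = 0.213/(0.919 − 0.660) = 0.213/0.2590 = 0.8224.

0.82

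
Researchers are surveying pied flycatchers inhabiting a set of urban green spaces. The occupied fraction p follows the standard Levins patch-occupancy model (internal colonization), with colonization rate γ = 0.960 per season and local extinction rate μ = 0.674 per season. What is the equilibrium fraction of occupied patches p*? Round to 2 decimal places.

0.30

At equilibrium, colonization balances extinction: γ·p*·(1−p*) = μ·p*.
So p* = 1 − μ/γ = 1 − 0.674/0.960 = 1 − 0.7021 = 0.2979.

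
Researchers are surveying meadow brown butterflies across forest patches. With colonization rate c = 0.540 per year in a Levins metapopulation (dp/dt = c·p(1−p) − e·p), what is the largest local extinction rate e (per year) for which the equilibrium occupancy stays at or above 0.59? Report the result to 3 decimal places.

0.221

1 − e/c ≥ 0.59 ⇒ e ≤ c(1 − 0.59) = 0.540 × 0.4100.
e_max = 0.2214.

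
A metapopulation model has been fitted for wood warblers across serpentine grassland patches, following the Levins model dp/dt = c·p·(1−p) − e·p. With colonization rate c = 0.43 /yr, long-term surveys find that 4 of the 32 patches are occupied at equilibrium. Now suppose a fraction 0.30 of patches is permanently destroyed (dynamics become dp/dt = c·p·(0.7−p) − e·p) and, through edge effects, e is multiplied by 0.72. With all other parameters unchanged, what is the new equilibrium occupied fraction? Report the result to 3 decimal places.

0.070

Observed p* = 4/32 = 0.12500.
Balance c(1−p*) = e gives e = 0.43×(1 − 0.12500) = 0.37625.
New p* = 0.7 − e/c = 0.7 − 0.27090/0.43000 = 0.07000.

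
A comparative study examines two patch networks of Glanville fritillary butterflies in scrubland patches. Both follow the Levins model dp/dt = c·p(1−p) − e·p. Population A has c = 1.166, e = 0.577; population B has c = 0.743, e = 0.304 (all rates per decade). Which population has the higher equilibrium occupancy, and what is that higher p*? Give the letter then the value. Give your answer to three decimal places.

A: p*_A = 1 − 0.577/1.166 = 0.5051.
B: p*_B = 1 − 0.304/0.743 = 0.5908.
B is higher at 0.5908.

B, 0.591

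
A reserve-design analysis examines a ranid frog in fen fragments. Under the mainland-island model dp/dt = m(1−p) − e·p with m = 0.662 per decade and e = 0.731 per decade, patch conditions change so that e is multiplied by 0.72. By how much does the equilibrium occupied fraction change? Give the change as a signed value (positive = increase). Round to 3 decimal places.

Before: p* = 0.662/(0.662+0.731) = 0.4752.
After: m = 0.662, e = 0.52632; p* = 0.662/1.1883 = 0.5571.
Δp* = 0.5571 − 0.4752 = +0.0819.

0.082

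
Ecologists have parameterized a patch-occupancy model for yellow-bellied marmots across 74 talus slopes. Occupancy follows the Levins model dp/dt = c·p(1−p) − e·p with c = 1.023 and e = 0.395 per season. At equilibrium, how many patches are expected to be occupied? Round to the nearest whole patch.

p* = 1 − e/c = 1 − 0.395/1.023 = 0.6139.
Expected occupied patches = N × p* = 74 × 0.6139 = 45.43 ≈ 45.

45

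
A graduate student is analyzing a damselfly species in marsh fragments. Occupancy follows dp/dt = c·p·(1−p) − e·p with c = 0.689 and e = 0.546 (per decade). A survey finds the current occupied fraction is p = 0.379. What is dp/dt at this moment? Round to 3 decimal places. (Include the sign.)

Colonization term: c·p·(1−p) = 0.689×0.379×0.6210 = 0.16216.
Extinction term: e·p = 0.20693.
dp/dt = 0.16216 − 0.20693 = -0.04477.

-0.045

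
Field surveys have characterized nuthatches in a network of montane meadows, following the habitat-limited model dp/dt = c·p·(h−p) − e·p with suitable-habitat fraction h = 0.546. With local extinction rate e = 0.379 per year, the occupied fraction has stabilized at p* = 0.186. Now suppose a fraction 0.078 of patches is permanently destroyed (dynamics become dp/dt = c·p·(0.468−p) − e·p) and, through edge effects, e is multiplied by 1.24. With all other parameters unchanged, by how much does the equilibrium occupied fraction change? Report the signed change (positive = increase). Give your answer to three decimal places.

Balance c(h−p*) = e gives c = e/(0.546 − 0.18600) = 0.379/0.36000 = 1.05278.
New p* = 0.468 − e/c = 0.468 − 0.46996/1.05278 = 0.02160.
Δp* = 0.02160 − 0.18600 = -0.16440.

-0.164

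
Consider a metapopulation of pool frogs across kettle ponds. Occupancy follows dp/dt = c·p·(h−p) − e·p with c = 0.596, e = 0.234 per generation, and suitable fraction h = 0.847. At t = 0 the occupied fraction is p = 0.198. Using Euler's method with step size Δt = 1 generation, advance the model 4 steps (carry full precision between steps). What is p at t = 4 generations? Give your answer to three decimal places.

0.318

Update rule: p ← p + [c·p·(h−p) − e·p]·Δt with Δt = 1.
p: 0.19800 → 0.22826  (Δp = +0.03026)
p: 0.22826 → 0.25902  (Δp = +0.03076)
p: 0.25902 → 0.28918  (Δp = +0.03016)
p: 0.28918 → 0.31765  (Δp = +0.02847)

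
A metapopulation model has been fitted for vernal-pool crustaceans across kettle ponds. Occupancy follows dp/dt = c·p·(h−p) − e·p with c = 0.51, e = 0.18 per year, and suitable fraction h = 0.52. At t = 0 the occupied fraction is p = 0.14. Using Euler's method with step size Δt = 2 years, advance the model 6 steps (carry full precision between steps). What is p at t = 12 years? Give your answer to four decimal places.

0.1569

Update rule: p ← p + [c·p·(h−p) − e·p]·Δt with Δt = 2.
step 1: Δp = +0.00386, p = 0.14386
step 2: Δp = +0.00340, p = 0.14727
step 3: Δp = +0.00297, p = 0.15024
step 4: Δp = +0.00258, p = 0.15282
step 5: Δp = +0.00222, p = 0.15504
step 6: Δp = +0.00190, p = 0.15694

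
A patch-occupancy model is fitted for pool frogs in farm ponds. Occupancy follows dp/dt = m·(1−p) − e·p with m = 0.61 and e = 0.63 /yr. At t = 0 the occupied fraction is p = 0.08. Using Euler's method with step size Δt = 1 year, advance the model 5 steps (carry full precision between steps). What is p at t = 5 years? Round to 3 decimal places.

Update rule: p ← p + [m·(1−p) − e·p]·Δt with Δt = 1.
t = 1: p = 0.08000 + (+0.51080) = 0.59080
t = 2: p = 0.59080 + (-0.12259) = 0.46821
t = 3: p = 0.46821 + (+0.02942) = 0.49763
t = 4: p = 0.49763 + (-0.00706) = 0.49057
t = 5: p = 0.49057 + (+0.00169) = 0.49226

0.492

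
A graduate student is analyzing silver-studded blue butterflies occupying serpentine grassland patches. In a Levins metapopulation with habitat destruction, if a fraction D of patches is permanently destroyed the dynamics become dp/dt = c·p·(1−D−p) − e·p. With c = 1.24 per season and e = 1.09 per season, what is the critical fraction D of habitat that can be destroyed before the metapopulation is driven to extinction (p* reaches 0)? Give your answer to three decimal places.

0.121

The nontrivial equilibrium is p* = (1−D) − e/c; extinction occurs when this hits zero.
So D_crit = 1 − e/c = 1 − 1.09/1.24 = 1 − 0.8790 = 0.1210.
This equals the undisturbed p*, a classic result of Lande's extension.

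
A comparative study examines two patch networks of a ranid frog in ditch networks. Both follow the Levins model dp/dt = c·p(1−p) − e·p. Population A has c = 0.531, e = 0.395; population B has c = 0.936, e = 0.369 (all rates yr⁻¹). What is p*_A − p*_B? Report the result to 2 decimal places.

-0.35

A: p*_A = 1 − 0.395/0.531 = 0.2561.
B: p*_B = 1 − 0.369/0.936 = 0.6058.
p*_A − p*_B = 0.2561 − 0.6058 = -0.3496.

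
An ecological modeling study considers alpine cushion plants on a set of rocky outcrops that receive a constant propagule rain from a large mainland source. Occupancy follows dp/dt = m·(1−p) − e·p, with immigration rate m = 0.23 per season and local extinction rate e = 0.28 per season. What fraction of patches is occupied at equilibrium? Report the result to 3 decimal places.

At equilibrium the propagule rain into empty patches balances local extinction: m(1−p*) = e·p*.
p* = m/(m+e) = 0.23/(0.23+0.28) = 0.23/0.5100 = 0.4510.

0.451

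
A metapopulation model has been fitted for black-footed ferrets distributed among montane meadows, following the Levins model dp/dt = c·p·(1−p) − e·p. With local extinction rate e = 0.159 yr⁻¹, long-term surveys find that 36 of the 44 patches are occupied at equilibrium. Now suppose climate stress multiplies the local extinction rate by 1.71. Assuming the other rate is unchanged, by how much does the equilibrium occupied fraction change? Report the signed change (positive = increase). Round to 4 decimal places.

-0.1291

Observed p* = 36/44 = 0.81818.
Balance c(1−p*) = e gives c = e/(1 − 0.81818) = 0.159/0.18182 = 0.87449.
New p* = 1 − e/c = 1 − 0.27189/0.87449 = 0.68909.
Δp* = 0.68909 − 0.81818 = -0.12909.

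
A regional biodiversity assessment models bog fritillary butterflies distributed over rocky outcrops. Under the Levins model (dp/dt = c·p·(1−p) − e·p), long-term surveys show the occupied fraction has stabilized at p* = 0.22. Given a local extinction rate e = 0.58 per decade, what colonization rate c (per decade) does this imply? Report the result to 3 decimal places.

0.744

At equilibrium c(1−p*) = e, so c = e/(1−p*).
c = 0.58/(1 − 0.22) = 0.58/0.7800 = 0.7436.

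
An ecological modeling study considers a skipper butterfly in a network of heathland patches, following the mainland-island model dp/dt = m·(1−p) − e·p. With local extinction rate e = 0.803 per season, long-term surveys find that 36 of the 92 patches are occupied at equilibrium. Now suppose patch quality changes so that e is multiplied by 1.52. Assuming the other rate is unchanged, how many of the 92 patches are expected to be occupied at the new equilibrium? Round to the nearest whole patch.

27

Observed p* = 36/92 = 0.39130.
Balance m(1−p*) = e·p* gives m = e·p*/(1−p*) = 0.803×0.39130/0.60870 = 0.51620.
New p* = m/(m+e) = 0.51620/(0.51620+1.22056) = 0.29722.
Expected occupied = 92 × 0.29722 = 27.34 ≈ 27.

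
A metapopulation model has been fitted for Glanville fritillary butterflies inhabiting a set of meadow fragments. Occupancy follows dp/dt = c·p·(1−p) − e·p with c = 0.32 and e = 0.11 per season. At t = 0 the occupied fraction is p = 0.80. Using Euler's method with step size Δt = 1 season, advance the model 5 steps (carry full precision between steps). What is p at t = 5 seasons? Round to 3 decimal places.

Update rule: p ← p + [c·p·(1−p) − e·p]·Δt with Δt = 1.
  1  |  dp/dt·Δt = -0.036800  |  p_1 = 0.763200
  2  |  dp/dt·Δt = -0.026120  |  p_2 = 0.737080
  3  |  dp/dt·Δt = -0.019065  |  p_3 = 0.718015
  4  |  dp/dt·Δt = -0.014191  |  p_4 = 0.703824
  5  |  dp/dt·Δt = -0.010715  |  p_5 = 0.693109

0.693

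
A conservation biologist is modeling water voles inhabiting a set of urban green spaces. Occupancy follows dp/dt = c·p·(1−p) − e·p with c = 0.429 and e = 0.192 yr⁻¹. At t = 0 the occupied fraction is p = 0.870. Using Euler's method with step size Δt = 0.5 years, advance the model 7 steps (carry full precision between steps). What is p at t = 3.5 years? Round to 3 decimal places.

Update rule: p ← p + [c·p·(1−p) − e·p]·Δt with Δt = 0.5.
step 1: Δp = -0.05926, p = 0.81074
step 2: Δp = -0.04492, p = 0.76582
step 3: Δp = -0.03505, p = 0.73077
step 4: Δp = -0.02795, p = 0.70282
step 5: Δp = -0.02267, p = 0.68015
step 6: Δp = -0.01863, p = 0.66152
step 7: Δp = -0.01548, p = 0.64604

0.646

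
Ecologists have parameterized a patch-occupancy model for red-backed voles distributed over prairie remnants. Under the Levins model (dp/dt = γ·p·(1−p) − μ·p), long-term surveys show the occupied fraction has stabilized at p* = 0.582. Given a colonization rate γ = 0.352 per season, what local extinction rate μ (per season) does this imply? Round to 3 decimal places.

0.147

At equilibrium γ(1−p*) = μ.
μ = 0.352 × (1 − 0.582) = 0.352 × 0.4180 = 0.1471.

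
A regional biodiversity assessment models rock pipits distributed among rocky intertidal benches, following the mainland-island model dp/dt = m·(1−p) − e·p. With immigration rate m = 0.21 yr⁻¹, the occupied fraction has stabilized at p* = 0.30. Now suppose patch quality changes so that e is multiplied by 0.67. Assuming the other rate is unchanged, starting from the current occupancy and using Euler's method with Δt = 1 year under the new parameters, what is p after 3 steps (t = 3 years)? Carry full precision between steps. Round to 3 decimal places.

0.381

Balance m(1−p*) = e·p* gives e = m(1−p*)/p* = 0.21×0.70000/0.30000 = 0.49000.
Starting from p₀ = 0.30000; update p ← p + (dp/dt)·Δt with the new parameters.
  1  |  dp/dt·Δt = +0.048510  |  p_1 = 0.348510
  2  |  dp/dt·Δt = +0.022397  |  p_2 = 0.370907
  3  |  dp/dt·Δt = +0.010341  |  p_3 = 0.381248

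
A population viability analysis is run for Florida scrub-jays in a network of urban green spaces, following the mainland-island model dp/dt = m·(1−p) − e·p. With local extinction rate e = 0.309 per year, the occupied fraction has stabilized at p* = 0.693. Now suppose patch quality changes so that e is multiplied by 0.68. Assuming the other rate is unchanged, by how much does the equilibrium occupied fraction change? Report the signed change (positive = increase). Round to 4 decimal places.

Balance m(1−p*) = e·p* gives m = e·p*/(1−p*) = 0.309×0.69300/0.30700 = 0.69751.
New p* = m/(m+e) = 0.69751/(0.69751+0.21012) = 0.76850.
Δp* = 0.76850 − 0.69300 = +0.07550.

0.0755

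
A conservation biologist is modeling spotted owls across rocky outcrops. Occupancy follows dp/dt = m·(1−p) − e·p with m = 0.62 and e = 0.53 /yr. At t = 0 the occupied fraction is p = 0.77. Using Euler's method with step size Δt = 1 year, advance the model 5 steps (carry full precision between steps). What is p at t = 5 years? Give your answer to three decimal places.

0.539

Update rule: p ← p + [m·(1−p) − e·p]·Δt with Δt = 1.
t = 1: p = 0.77000 + (-0.26550) = 0.50450
t = 2: p = 0.50450 + (+0.03983) = 0.54432
t = 3: p = 0.54432 + (-0.00597) = 0.53835
t = 4: p = 0.53835 + (+0.00090) = 0.53925
t = 5: p = 0.53925 + (-0.00013) = 0.53911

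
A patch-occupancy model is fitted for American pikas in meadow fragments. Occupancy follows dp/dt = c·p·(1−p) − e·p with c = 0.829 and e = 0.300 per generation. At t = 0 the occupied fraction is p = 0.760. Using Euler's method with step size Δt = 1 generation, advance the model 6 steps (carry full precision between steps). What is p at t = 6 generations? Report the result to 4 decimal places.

0.6390

Update rule: p ← p + [c·p·(1−p) − e·p]·Δt with Δt = 1.
p: 0.76000 → 0.68321  (Δp = -0.07679)
p: 0.68321 → 0.65767  (Δp = -0.02554)
p: 0.65767 → 0.64701  (Δp = -0.01066)
p: 0.64701 → 0.64224  (Δp = -0.00477)
p: 0.64224 → 0.64005  (Δp = -0.00220)
p: 0.64005 → 0.63902  (Δp = -0.00102)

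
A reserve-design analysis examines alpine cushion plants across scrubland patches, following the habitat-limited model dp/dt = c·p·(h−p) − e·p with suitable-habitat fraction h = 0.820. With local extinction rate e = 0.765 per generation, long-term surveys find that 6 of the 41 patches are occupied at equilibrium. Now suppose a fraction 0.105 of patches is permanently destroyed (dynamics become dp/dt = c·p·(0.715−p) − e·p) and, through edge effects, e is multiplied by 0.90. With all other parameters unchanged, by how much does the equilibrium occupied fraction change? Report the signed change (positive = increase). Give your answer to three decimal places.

Observed p* = 6/41 = 0.14634.
Balance c(h−p*) = e gives c = e/(0.82 − 0.14634) = 0.765/0.67366 = 1.13559.
New p* = 0.715 − e/c = 0.715 − 0.68850/1.13559 = 0.10871.
Δp* = 0.10871 − 0.14634 = -0.03763.

-0.038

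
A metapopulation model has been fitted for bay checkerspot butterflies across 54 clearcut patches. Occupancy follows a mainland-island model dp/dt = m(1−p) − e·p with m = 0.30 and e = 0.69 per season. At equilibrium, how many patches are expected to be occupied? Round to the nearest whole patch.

16

p* = m/(m+e) = 0.30/0.9900 = 0.3030.
Expected occupied patches = N × p* = 54 × 0.3030 = 16.36 ≈ 16.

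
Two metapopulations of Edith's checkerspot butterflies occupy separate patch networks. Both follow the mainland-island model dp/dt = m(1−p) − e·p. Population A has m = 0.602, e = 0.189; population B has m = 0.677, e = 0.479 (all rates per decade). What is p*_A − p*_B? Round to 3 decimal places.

A: p*_A = m/(m+e) = 0.602/0.7910 = 0.7611.
B: p*_B = 0.677/1.1560 = 0.5856.
p*_A − p*_B = 0.7611 − 0.5856 = 0.1754.

0.175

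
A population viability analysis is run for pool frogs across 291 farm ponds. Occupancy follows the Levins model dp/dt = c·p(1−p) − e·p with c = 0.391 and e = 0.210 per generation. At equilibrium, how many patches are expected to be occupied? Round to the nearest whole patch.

p* = 1 − e/c = 1 − 0.210/0.391 = 0.4629.
Expected occupied patches = N × p* = 291 × 0.4629 = 134.71 ≈ 135.

135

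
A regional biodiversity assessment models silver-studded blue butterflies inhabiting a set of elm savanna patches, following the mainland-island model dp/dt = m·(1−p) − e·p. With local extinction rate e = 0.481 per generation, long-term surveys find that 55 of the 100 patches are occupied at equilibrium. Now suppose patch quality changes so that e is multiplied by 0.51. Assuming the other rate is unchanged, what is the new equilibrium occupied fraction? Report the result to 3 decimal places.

0.706

Observed p* = 55/100 = 0.55000.
Balance m(1−p*) = e·p* gives m = e·p*/(1−p*) = 0.481×0.55000/0.45000 = 0.58789.
New p* = m/(m+e) = 0.58789/(0.58789+0.24531) = 0.70558.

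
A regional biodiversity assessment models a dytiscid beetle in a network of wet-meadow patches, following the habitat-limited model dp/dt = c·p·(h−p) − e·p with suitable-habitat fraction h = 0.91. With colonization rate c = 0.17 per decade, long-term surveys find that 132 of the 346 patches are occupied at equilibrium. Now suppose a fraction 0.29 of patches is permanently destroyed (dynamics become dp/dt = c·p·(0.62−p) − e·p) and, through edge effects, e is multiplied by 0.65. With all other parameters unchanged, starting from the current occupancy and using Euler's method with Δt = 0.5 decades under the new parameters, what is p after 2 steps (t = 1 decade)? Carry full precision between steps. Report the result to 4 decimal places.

Observed p* = 132/346 = 0.38150.
Balance c(h−p*) = e gives e = 0.17×(0.91 − 0.38150) = 0.08984.
Starting from p₀ = 0.38150; update p ← p + (dp/dt)·Δt with the new parameters.
  1  |  dp/dt·Δt = -0.003406  |  p_1 = 0.378097
  2  |  dp/dt·Δt = -0.003266  |  p_2 = 0.374831

0.3748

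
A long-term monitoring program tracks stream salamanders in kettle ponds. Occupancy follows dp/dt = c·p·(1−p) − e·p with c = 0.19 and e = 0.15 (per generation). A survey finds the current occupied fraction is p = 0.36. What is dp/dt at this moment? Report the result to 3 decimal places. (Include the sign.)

-0.010

Colonization term: c·p·(1−p) = 0.19×0.36×0.6400 = 0.04378.
Extinction term: e·p = 0.05400.
dp/dt = 0.04378 − 0.05400 = -0.01022.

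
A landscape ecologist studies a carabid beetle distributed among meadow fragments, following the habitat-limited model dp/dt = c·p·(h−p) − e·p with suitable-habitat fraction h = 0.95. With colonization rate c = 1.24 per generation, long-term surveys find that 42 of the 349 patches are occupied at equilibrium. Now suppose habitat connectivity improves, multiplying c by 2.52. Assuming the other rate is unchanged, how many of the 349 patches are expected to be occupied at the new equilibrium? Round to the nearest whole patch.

217

Observed p* = 42/349 = 0.12034.
Balance c(h−p*) = e gives e = 1.24×(0.95 − 0.12034) = 1.02878.
New p* = 0.95 − e/c = 0.95 − 1.02878/3.12480 = 0.62077.
Expected occupied = 349 × 0.62077 = 216.65 ≈ 217.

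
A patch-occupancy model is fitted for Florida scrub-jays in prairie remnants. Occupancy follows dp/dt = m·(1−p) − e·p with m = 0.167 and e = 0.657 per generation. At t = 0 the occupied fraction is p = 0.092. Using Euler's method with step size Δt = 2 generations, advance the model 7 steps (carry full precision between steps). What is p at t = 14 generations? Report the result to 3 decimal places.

0.208

Update rule: p ← p + [m·(1−p) − e·p]·Δt with Δt = 2.
step 1: Δp = +0.18238, p = 0.27438
step 2: Δp = -0.11818, p = 0.15620
step 3: Δp = +0.07658, p = 0.23278
step 4: Δp = -0.04963, p = 0.18316
step 5: Δp = +0.03216, p = 0.21531
step 6: Δp = -0.02084, p = 0.19448
step 7: Δp = +0.01350, p = 0.20798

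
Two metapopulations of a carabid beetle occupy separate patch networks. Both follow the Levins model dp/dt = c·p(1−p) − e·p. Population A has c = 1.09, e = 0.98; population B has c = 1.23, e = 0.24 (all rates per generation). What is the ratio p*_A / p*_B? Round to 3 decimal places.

A: p*_A = 1 − 0.98/1.09 = 0.1009.
B: p*_B = 1 − 0.24/1.23 = 0.8049.
p*_A / p*_B = 0.1009/0.8049 = 0.1254.

0.125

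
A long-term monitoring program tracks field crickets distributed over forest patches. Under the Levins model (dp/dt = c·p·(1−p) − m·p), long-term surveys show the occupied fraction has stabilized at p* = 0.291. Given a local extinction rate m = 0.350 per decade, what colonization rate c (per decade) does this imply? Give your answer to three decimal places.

0.494

At equilibrium c(1−p*) = m, so c = m/(1−p*).
c = 0.350/(1 − 0.291) = 0.350/0.7090 = 0.4937.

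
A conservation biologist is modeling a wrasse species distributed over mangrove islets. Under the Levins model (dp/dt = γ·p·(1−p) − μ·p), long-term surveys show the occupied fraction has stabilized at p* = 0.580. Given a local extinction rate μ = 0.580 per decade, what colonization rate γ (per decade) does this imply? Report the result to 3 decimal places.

At equilibrium γ(1−p*) = μ, so γ = μ/(1−p*).
γ = 0.580/(1 − 0.580) = 0.580/0.4200 = 1.3810.

1.381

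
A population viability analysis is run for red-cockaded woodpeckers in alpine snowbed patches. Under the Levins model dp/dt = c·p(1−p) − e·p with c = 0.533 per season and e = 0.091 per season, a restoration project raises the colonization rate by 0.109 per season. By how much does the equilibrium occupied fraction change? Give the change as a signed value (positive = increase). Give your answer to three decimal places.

Before: p* = 1 − 0.091/0.533 = 0.8293.
After the change, c = 0.642, e = 0.091, so p* = 1 − 0.091/0.642 = 0.8583.
Δp* = 0.8583 − 0.8293 = +0.0290.

0.029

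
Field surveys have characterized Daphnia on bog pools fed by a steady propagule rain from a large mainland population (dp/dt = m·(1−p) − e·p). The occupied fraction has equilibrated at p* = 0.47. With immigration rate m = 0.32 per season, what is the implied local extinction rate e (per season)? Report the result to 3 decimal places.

0.361

At equilibrium m(1−p*) = e·p*, so e = m(1−p*)/p*.
e = 0.32 × 0.5300 / 0.47 = 0.3609.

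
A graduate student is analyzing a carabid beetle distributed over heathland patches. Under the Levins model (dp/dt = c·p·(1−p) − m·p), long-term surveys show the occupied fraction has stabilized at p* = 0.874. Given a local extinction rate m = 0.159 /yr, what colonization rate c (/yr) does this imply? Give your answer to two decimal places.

1.26

At equilibrium c(1−p*) = m, so c = m/(1−p*).
c = 0.159/(1 − 0.874) = 0.159/0.1260 = 1.2619.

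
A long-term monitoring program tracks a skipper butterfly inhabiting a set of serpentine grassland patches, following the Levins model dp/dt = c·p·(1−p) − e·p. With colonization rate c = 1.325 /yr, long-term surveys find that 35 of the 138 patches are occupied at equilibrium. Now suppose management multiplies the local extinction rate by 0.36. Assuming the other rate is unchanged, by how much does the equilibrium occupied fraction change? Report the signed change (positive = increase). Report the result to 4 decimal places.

Observed p* = 35/138 = 0.25362.
Balance c(1−p*) = e gives e = 1.325×(1 − 0.25362) = 0.98895.
New p* = 1 − e/c = 1 − 0.35602/1.32500 = 0.73131.
Δp* = 0.73131 − 0.25362 = +0.47769.

0.4777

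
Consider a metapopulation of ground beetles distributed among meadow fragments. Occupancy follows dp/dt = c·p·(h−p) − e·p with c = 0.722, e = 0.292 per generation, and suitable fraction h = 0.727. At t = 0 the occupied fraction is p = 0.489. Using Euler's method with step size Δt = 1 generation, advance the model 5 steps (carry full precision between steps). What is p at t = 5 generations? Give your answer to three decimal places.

Update rule: p ← p + [c·p·(h−p) − e·p]·Δt with Δt = 1.
  1  |  dp/dt·Δt = -0.058760  |  p_1 = 0.430240
  2  |  dp/dt·Δt = -0.033446  |  p_2 = 0.396793
  3  |  dp/dt·Δt = -0.021264  |  p_3 = 0.375529
  4  |  dp/dt·Δt = -0.014359  |  p_4 = 0.361169
  5  |  dp/dt·Δt = -0.010066  |  p_5 = 0.351104

0.351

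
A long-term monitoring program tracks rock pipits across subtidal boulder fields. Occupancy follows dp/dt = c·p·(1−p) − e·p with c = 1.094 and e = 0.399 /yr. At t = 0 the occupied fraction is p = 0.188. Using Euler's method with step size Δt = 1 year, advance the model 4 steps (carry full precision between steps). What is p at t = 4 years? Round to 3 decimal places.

0.570

Update rule: p ← p + [c·p·(1−p) − e·p]·Δt with Δt = 1.
t = 1: p = 0.18800 + (+0.09199) = 0.27999
t = 2: p = 0.27999 + (+0.10883) = 0.38882
t = 3: p = 0.38882 + (+0.10484) = 0.49366
t = 4: p = 0.49366 + (+0.07649) = 0.57015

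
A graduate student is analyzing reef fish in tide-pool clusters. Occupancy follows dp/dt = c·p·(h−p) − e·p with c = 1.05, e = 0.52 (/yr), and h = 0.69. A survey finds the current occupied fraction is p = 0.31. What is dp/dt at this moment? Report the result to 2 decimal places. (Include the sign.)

-0.04

Colonization term: c·p·(h−p) = 1.05×0.31×0.3800 = 0.12369.
Extinction term: e·p = 0.16120.
dp/dt = 0.12369 − 0.16120 = -0.03751.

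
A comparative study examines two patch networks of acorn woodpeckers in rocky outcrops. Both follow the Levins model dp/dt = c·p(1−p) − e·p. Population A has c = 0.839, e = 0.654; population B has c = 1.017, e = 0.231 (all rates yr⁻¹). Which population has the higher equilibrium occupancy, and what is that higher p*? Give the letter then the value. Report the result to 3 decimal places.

B, 0.773

A: p*_A = 1 − 0.654/0.839 = 0.2205.
B: p*_B = 1 − 0.231/1.017 = 0.7729.
B is higher at 0.7729.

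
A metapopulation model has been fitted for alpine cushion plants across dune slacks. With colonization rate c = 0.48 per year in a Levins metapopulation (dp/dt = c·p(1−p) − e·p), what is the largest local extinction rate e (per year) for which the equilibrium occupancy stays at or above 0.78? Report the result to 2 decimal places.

0.11

1 − e/c ≥ 0.78 ⇒ e ≤ c(1 − 0.78) = 0.48 × 0.2200.
e_max = 0.1056.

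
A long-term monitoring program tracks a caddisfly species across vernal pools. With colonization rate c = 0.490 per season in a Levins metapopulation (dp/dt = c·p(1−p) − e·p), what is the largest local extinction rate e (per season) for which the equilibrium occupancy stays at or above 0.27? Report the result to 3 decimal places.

0.358

1 − e/c ≥ 0.27 ⇒ e ≤ c(1 − 0.27) = 0.490 × 0.7300.
e_max = 0.3577.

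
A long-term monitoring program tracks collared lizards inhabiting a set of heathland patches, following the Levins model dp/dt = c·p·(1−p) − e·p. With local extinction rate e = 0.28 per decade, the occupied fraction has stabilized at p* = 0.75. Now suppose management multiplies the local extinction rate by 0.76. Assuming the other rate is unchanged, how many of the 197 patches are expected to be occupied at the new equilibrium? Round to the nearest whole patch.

160

Balance c(1−p*) = e gives c = e/(1 − 0.75000) = 0.28/0.25000 = 1.12000.
New p* = 1 − e/c = 1 − 0.21280/1.12000 = 0.81000.
Expected occupied = 197 × 0.81000 = 159.57 ≈ 160.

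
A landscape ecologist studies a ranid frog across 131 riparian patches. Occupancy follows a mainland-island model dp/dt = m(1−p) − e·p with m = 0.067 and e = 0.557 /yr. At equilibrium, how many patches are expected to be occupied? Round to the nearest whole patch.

14

p* = m/(m+e) = 0.067/0.6240 = 0.1074.
Expected occupied patches = N × p* = 131 × 0.1074 = 14.07 ≈ 14.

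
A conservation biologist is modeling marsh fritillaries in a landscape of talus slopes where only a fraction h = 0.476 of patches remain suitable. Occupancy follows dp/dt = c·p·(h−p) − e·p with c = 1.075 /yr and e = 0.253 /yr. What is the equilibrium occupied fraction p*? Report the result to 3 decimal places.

0.241

Setting dp/dt = 0 and dividing by p* gives c·(h−p*) = e.
So p* = h − e/c = 0.476 − 0.253/1.075 = 0.476 − 0.2353 = 0.2407.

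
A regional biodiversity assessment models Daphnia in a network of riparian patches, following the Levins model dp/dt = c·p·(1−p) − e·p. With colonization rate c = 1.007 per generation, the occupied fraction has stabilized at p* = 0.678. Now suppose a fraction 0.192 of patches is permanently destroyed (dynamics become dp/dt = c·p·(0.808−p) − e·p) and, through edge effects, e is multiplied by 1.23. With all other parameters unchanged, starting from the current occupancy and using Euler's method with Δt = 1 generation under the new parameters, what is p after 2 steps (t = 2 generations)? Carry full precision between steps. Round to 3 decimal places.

0.454

Balance c(1−p*) = e gives e = 1.007×(1 − 0.67800) = 0.32425.
Starting from p₀ = 0.67800; update p ← p + (dp/dt)·Δt with the new parameters.
p: 0.67800 → 0.49635  (Δp = -0.18165)
p: 0.49635 → 0.45416  (Δp = -0.04219)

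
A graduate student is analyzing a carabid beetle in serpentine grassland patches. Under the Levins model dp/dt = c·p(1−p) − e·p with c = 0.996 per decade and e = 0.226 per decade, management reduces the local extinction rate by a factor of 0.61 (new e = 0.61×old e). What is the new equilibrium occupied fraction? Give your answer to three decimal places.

Before: p* = 1 − 0.226/0.996 = 0.7731.
After the change, c = 0.996, e = 0.13786, so p* = 1 − 0.13786/0.996 = 0.8616.

0.862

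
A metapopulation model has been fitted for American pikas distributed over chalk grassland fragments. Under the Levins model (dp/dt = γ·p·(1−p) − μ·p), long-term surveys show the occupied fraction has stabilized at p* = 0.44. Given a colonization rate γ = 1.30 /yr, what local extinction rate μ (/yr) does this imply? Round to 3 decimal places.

At equilibrium γ(1−p*) = μ.
μ = 1.30 × (1 − 0.44) = 1.30 × 0.5600 = 0.7280.

0.728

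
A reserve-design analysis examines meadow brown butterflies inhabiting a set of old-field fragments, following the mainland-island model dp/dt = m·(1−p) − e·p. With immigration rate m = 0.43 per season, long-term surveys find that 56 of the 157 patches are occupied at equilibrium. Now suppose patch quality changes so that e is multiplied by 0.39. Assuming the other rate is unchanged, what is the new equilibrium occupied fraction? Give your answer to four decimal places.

Observed p* = 56/157 = 0.35669.
Balance m(1−p*) = e·p* gives e = m(1−p*)/p* = 0.43×0.64331/0.35669 = 0.77553.
New p* = m/(m+e) = 0.43000/(0.43000+0.30246) = 0.58706.

0.5871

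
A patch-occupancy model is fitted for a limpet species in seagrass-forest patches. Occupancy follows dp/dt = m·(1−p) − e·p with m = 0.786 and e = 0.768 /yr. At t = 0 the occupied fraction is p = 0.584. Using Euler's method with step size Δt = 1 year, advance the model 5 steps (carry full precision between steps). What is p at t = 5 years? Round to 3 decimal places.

0.502

Update rule: p ← p + [m·(1−p) − e·p]·Δt with Δt = 1.
  1  |  dp/dt·Δt = -0.121536  |  p_1 = 0.462464
  2  |  dp/dt·Δt = +0.067331  |  p_2 = 0.529795
  3  |  dp/dt·Δt = -0.037301  |  p_3 = 0.492494
  4  |  dp/dt·Δt = +0.020665  |  p_4 = 0.513159
  5  |  dp/dt·Δt = -0.011448  |  p_5 = 0.501710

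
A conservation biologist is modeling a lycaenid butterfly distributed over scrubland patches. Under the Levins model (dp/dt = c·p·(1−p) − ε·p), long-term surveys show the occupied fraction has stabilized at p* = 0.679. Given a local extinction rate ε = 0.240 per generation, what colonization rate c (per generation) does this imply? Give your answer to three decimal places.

0.748

At equilibrium c(1−p*) = ε, so c = ε/(1−p*).
c = 0.240/(1 − 0.679) = 0.240/0.3210 = 0.7477.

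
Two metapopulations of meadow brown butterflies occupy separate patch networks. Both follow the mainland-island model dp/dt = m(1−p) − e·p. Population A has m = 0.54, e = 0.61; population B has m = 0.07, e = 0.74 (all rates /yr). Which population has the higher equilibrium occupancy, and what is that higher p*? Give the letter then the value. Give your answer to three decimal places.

A: p*_A = m/(m+e) = 0.54/1.1500 = 0.4696.
B: p*_B = 0.07/0.8100 = 0.0864.
A is higher at 0.4696.

A, 0.470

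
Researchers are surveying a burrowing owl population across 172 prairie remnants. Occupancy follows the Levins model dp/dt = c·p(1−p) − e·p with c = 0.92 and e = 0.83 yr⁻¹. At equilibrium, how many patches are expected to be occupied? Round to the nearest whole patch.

17

p* = 1 − e/c = 1 − 0.83/0.92 = 0.0978.
Expected occupied patches = N × p* = 172 × 0.0978 = 16.83 ≈ 17.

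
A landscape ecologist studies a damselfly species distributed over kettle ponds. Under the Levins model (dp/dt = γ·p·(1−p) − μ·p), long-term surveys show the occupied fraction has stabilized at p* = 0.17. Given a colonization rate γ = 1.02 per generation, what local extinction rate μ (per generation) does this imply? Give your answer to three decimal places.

0.847

At equilibrium γ(1−p*) = μ.
μ = 1.02 × (1 − 0.17) = 1.02 × 0.8300 = 0.8466.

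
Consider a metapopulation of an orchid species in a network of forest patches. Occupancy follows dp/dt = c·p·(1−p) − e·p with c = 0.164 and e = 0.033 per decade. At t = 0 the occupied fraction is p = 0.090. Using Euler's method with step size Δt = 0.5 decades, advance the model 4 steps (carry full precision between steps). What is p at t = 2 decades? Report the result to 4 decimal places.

Update rule: p ← p + [c·p·(1−p) − e·p]·Δt with Δt = 0.5.
step 1: Δp = +0.00523, p = 0.09523
step 2: Δp = +0.00549, p = 0.10072
step 3: Δp = +0.00577, p = 0.10649
step 4: Δp = +0.00605, p = 0.11254

0.1125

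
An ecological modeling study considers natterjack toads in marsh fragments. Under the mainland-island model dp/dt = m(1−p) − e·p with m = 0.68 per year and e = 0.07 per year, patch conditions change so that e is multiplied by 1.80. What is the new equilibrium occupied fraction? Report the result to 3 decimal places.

Before: p* = 0.68/(0.68+0.07) = 0.9067.
After: m = 0.68, e = 0.126; p* = 0.68/0.8060 = 0.8437.

0.844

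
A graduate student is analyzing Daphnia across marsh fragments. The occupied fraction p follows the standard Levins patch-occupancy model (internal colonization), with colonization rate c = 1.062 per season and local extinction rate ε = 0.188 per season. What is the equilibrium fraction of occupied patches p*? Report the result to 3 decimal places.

0.823

Setting dp/dt = 0 and dividing through by p* gives c·(1−p*) = ε.
So p* = 1 − ε/c = 1 − 0.188/1.062 = 1 − 0.1770 = 0.8230.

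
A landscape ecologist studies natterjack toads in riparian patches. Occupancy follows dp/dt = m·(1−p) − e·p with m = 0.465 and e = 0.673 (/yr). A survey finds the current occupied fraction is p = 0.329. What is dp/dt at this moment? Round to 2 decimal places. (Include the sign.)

Colonization term: m·(1−p) = 0.465×0.6710 = 0.31202.
Extinction term: e·p = 0.22142.
dp/dt = 0.31202 − 0.22142 = 0.09060.

0.09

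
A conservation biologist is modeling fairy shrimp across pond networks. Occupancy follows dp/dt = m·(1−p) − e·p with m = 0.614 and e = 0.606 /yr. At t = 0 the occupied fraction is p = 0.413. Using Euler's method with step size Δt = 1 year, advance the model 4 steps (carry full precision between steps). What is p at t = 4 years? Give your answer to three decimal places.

0.503

Update rule: p ← p + [m·(1−p) − e·p]·Δt with Δt = 1.
t = 1: p = 0.41300 + (+0.11014) = 0.52314
t = 2: p = 0.52314 + (-0.02423) = 0.49891
t = 3: p = 0.49891 + (+0.00533) = 0.50424
t = 4: p = 0.50424 + (-0.00117) = 0.50307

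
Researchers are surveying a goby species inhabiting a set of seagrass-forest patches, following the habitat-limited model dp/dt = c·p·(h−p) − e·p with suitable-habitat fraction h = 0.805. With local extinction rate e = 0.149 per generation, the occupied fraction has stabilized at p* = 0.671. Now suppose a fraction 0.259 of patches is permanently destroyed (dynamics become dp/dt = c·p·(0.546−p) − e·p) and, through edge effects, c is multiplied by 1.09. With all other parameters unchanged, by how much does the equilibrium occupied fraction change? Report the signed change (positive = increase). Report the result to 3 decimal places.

Balance c(h−p*) = e gives c = e/(0.805 − 0.67100) = 0.149/0.13400 = 1.11194.
New p* = 0.546 − e/c = 0.546 − 0.14900/1.21201 = 0.42306.
Δp* = 0.42306 − 0.67100 = -0.24794.

-0.248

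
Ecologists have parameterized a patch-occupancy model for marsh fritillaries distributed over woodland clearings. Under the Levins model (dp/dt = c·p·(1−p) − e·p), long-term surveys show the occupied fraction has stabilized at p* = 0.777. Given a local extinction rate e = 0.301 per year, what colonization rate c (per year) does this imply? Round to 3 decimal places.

At equilibrium c(1−p*) = e, so c = e/(1−p*).
c = 0.301/(1 − 0.777) = 0.301/0.2230 = 1.3498.

1.350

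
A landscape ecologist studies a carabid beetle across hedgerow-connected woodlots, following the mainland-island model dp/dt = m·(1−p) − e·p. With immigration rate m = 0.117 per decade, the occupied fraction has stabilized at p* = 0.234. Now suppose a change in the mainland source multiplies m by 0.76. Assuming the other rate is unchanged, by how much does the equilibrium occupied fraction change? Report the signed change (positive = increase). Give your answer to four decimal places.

Balance m(1−p*) = e·p* gives e = m(1−p*)/p* = 0.117×0.76600/0.23400 = 0.38300.
New p* = m/(m+e) = 0.08892/(0.08892+0.38300) = 0.18842.
Δp* = 0.18842 − 0.23400 = -0.04558.

-0.0456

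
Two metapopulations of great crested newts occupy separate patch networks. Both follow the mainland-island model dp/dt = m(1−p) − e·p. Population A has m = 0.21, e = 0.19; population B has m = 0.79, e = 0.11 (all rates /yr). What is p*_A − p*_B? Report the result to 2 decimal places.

A: p*_A = m/(m+e) = 0.21/0.4000 = 0.5250.
B: p*_B = 0.79/0.9000 = 0.8778.
p*_A − p*_B = 0.5250 − 0.8778 = -0.3528.

-0.35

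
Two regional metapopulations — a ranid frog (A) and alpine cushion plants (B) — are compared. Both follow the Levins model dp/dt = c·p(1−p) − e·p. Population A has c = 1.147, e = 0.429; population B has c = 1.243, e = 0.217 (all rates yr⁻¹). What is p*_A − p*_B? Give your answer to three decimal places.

A: p*_A = 1 − 0.429/1.147 = 0.6260.
B: p*_B = 1 − 0.217/1.243 = 0.8254.
p*_A − p*_B = 0.6260 − 0.8254 = -0.1994.

-0.199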